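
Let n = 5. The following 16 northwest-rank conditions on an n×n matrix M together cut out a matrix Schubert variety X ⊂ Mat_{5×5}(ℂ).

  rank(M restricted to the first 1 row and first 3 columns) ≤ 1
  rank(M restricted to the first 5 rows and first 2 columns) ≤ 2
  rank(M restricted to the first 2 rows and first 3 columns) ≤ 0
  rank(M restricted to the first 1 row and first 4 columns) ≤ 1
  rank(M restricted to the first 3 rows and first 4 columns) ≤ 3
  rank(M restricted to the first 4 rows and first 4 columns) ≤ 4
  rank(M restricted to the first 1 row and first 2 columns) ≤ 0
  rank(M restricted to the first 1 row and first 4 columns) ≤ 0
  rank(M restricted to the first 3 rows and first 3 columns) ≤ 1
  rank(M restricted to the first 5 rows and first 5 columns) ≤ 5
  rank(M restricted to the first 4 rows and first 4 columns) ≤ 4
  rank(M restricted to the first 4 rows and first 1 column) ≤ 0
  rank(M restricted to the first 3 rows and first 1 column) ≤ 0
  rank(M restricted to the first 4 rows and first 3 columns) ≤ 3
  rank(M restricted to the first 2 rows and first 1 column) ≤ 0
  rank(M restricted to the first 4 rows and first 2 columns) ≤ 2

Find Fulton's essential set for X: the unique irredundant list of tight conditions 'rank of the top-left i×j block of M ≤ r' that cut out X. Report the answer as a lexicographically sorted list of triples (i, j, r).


Rank table r_w(5×5) implied by the 16 constraints:

  i=1: 0 | 0 | 0 | 0 | 1
  i=2: 0 | 0 | 0 | 1 | 2
  i=3: 0 | 1 | 1 | 2 | 3
  i=4: 0 | 1 | 2 | 3 | 4
  i=5: 1 | 2 | 3 | 4 | 5

the unique w with this rank table is (5, 4, 2, 3, 1).

D(w) has 9 cells with 3 SE-corners; essential set:

[(1, 4, 0), (2, 3, 0), (4, 1, 0)]


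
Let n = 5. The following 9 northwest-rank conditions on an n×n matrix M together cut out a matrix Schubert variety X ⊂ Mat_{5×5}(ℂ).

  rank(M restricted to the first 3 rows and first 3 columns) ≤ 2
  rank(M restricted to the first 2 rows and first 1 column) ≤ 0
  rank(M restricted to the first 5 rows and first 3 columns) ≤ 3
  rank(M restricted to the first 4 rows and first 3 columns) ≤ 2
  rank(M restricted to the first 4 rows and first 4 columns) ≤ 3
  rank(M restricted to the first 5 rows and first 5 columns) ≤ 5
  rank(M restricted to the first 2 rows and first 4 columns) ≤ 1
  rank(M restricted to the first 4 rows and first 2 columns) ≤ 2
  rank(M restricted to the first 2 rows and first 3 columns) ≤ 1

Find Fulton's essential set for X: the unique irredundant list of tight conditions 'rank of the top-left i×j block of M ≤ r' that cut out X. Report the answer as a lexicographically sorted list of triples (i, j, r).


The tightest implied rank at each (i,j), from the 9 conditions:

  0  1  1  1  1
  0  1  1  1  2
  1  2  2  2  3
  1  2  2  3  4
  1  2  3  4  5

giving w = (2, 5, 1, 4, 3) via Δ²R.

D(w) has 5 cells with 3 SE-corners; essential set:

[(2, 1, 0), (2, 4, 1), (4, 3, 2)]


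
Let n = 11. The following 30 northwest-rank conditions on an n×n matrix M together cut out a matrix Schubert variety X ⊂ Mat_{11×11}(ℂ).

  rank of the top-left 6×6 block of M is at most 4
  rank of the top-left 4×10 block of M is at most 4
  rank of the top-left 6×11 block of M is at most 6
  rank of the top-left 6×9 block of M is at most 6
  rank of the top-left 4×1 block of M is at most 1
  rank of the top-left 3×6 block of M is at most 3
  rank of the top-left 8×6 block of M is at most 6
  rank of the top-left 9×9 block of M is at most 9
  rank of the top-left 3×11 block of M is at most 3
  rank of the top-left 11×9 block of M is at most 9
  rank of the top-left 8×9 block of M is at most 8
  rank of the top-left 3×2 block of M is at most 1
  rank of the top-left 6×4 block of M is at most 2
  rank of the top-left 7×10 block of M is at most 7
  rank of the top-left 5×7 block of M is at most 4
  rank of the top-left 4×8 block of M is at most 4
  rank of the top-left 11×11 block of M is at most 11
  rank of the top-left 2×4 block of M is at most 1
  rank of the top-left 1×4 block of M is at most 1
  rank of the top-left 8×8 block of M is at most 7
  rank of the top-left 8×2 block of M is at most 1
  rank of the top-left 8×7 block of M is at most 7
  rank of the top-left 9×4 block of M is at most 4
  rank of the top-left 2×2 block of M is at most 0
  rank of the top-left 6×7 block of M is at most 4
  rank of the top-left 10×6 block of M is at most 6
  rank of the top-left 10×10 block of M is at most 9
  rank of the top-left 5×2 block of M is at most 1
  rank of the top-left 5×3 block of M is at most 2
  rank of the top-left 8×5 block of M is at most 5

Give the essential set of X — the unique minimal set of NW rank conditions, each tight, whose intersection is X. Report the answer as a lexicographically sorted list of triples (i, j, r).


Reconstructing r_w from the 30 given conditions:

  R[1]: 0  0  1  1  1  1  1  1  1  1  1
  R[2]: 0  0  1  1  2  2  2  2  2  2  2
  R[3]: 1  1  2  2  3  3  3  3  3  3  3
  R[4]: 1  1  2  2  3  4  4  4  4  4  4
  R[5]: 1  1  2  2  3  4  4  5  5  5  5
  R[6]: 1  1  2  2  3  4  4  5  6  6  6
  R[7]: 1  1  2  3  4  5  5  6  7  7  7
  R[8]: 1  1  2  3  4  5  6  7  8  8  8
  R[9]: 1  2  3  4  5  6  7  8  9  9  9
  R[10]: 1  2  3  4  5  6  7  8  9  9  10
  R[11]: 1  2  3  4  5  6  7  8  9  10  11

so w = (3, 5, 1, 6, 8, 9, 4, 7, 2, 11, 10).

D(w) has 16 cells with 6 SE-corners; essential set:

[(2, 2, 0), (2, 4, 1), (6, 4, 2), (6, 7, 4), (8, 2, 1), (10, 10, 9)]


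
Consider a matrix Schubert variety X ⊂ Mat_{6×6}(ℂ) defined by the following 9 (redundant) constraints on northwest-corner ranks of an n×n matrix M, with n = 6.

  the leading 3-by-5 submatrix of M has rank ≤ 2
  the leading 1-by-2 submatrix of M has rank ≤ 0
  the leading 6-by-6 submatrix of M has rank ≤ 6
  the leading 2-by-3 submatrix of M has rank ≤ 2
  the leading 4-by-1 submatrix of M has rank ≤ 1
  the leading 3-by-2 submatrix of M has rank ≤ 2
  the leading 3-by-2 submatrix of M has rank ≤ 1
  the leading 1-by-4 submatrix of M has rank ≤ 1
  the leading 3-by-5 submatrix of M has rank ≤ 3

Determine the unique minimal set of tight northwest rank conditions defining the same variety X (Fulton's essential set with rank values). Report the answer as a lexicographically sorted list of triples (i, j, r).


Propagating the 9 rank bounds to every northwest block:

  i=1: 0  0  1  1  1  1
  i=2: 1  1  2  2  2  2
  i=3: 1  1  2  2  2  3
  i=4: 1  2  3  3  3  4
  i=5: 1  2  3  4  4  5
  i=6: 1  2  3  4  5  6

so w = (3, 1, 6, 2, 4, 5).

|D(w)|=5, |Ess(w)|=3:

[(1, 2, 0), (3, 2, 1), (3, 5, 2)]


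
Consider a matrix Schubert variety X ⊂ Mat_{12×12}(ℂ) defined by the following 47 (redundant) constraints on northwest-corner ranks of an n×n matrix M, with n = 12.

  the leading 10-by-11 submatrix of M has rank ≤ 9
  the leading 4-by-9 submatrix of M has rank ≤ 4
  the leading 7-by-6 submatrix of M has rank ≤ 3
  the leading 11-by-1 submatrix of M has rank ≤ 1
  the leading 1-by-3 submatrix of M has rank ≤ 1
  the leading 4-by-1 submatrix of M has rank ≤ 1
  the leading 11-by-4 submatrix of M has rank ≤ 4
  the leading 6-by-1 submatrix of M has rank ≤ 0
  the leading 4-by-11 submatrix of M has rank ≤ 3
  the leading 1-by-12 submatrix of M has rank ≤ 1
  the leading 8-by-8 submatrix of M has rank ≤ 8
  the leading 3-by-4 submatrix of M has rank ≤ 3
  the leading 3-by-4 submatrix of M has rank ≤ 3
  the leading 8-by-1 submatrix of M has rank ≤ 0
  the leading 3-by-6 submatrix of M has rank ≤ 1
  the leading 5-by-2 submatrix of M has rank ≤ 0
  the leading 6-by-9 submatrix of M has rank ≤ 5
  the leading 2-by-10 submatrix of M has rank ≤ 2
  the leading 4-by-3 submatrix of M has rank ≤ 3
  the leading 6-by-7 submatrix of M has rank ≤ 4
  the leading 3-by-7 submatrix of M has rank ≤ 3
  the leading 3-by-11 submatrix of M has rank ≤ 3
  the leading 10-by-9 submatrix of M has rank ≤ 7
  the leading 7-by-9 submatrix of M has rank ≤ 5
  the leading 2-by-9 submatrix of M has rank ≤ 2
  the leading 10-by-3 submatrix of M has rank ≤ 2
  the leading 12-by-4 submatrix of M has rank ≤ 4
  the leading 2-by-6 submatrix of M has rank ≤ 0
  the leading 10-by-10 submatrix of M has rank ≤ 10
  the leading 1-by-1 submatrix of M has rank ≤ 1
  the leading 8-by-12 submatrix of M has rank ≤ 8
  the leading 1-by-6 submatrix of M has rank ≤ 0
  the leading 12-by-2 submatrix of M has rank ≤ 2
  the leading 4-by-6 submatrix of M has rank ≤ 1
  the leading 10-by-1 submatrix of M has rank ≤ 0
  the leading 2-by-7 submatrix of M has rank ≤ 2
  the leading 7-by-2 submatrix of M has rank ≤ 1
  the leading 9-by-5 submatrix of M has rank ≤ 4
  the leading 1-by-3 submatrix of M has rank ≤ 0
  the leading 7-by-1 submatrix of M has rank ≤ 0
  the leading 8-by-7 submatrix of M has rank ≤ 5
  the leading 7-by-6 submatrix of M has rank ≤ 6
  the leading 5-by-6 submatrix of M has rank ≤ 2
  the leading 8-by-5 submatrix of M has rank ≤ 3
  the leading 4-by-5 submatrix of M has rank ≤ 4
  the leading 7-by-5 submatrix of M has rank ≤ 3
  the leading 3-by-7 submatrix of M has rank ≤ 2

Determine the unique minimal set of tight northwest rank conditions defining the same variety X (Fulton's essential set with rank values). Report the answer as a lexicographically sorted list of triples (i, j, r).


Recovering R(i,j) via the rank-extension bound from the 47 conditions:

  i=1: 0 0 0 0 0 0 1 1 1 1 1 1
  i=2: 0 0 0 0 0 0 1 2 2 2 2 2
  i=3: 0 0 1 1 1 1 2 3 3 3 3 3
  i=4: 0 0 1 1 1 1 2 3 3 3 3 4
  i=5: 0 0 1 2 2 2 3 4 4 4 4 5
  i=6: 0 1 2 3 3 3 4 5 5 5 5 6
  i=7: 0 1 2 3 3 3 4 5 5 6 6 7
  i=8: 0 1 2 3 3 4 5 6 6 7 7 8
  i=9: 0 1 2 3 4 5 6 7 7 8 8 9
  i=10: 0 1 2 3 4 5 6 7 7 8 9 10
  i=11: 1 2 3 4 5 6 7 8 8 9 10 11
  i=12: 1 2 3 4 5 6 7 8 9 10 11 12

giving w = (7, 8, 3, 12, 4, 2, 10, 6, 5, 11, 1, 9) via Δ²R.

Fulton essential set (9 of the 34 Rothe cells):

[(2, 6, 0), (4, 6, 1), (4, 11, 3), (5, 2, 0), (7, 6, 3), (7, 9, 5), (8, 5, 3), (10, 1, 0), (10, 9, 7)]


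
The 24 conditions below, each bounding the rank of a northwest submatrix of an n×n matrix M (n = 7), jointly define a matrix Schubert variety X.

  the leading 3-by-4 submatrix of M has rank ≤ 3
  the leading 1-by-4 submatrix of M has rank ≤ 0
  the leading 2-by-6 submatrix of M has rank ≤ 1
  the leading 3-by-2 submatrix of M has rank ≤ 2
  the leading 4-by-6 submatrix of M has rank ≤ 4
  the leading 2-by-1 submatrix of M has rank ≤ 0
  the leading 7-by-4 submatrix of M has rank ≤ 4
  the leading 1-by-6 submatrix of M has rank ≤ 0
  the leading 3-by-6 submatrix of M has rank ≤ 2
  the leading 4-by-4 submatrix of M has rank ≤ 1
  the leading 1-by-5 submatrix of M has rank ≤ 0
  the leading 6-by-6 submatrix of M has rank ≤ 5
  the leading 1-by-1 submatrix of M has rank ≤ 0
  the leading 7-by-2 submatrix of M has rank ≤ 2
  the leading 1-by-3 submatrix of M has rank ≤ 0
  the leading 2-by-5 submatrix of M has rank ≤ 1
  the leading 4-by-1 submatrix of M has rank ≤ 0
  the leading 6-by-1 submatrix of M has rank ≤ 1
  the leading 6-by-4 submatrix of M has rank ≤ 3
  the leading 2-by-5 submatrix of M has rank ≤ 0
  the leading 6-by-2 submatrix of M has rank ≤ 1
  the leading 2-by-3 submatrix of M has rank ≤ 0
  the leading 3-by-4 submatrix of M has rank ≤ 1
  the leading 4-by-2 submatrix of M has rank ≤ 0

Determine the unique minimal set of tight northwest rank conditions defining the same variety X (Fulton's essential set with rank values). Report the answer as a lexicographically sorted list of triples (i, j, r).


The tightest implied rank at each (i,j), from the 24 conditions:

  R[1]: 0 0 0 0 0 0 1
  R[2]: 0 0 0 0 0 1 2
  R[3]: 0 0 1 1 1 2 3
  R[4]: 0 0 1 1 2 3 4
  R[5]: 1 1 2 2 3 4 5
  R[6]: 1 1 2 3 4 5 6
  R[7]: 1 2 3 4 5 6 7

the unique w with this rank table is (7, 6, 3, 5, 1, 4, 2).

5 SE-corners of the 17-cell Rothe diagram give Ess(w):

[(1, 6, 0), (2, 5, 0), (4, 2, 0), (4, 4, 1), (6, 2, 1)]


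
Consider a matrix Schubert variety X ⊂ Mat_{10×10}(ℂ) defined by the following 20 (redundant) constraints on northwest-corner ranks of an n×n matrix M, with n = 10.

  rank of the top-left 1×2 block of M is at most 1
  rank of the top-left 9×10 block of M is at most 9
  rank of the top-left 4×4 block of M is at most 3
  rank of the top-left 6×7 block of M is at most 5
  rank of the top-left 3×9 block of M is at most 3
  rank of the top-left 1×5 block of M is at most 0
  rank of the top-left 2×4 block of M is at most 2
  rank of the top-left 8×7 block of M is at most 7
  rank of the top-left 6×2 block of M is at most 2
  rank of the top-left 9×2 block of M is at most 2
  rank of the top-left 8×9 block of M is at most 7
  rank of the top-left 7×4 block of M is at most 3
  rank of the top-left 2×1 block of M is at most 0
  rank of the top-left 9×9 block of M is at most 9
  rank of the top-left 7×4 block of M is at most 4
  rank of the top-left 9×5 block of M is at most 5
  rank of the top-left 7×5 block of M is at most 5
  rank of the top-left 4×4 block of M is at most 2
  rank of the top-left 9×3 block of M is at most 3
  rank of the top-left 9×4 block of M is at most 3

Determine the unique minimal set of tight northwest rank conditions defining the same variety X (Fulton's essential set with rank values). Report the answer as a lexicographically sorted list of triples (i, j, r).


The tightest implied rank at each (i,j), from the 20 conditions:

  i=1: 0 0 0 0 0 1 1 1 1 1
  i=2: 0 1 1 1 1 2 2 2 2 2
  i=3: 1 2 2 2 2 3 3 3 3 3
  i=4: 1 2 2 2 3 4 4 4 4 4
  i=5: 1 2 3 3 4 5 5 5 5 5
  i=6: 1 2 3 3 4 5 5 6 6 6
  i=7: 1 2 3 3 4 5 6 7 7 7
  i=8: 1 2 3 3 4 5 6 7 7 8
  i=9: 1 2 3 3 4 5 6 7 8 9
  i=10: 1 2 3 4 5 6 7 8 9 10

the unique w with this rank table is (6, 2, 1, 5, 3, 8, 7, 10, 9, 4).

Fulton essential set (6 of the 14 Rothe cells):

[(1, 5, 0), (2, 1, 0), (4, 4, 2), (6, 7, 5), (8, 9, 7), (9, 4, 3)]


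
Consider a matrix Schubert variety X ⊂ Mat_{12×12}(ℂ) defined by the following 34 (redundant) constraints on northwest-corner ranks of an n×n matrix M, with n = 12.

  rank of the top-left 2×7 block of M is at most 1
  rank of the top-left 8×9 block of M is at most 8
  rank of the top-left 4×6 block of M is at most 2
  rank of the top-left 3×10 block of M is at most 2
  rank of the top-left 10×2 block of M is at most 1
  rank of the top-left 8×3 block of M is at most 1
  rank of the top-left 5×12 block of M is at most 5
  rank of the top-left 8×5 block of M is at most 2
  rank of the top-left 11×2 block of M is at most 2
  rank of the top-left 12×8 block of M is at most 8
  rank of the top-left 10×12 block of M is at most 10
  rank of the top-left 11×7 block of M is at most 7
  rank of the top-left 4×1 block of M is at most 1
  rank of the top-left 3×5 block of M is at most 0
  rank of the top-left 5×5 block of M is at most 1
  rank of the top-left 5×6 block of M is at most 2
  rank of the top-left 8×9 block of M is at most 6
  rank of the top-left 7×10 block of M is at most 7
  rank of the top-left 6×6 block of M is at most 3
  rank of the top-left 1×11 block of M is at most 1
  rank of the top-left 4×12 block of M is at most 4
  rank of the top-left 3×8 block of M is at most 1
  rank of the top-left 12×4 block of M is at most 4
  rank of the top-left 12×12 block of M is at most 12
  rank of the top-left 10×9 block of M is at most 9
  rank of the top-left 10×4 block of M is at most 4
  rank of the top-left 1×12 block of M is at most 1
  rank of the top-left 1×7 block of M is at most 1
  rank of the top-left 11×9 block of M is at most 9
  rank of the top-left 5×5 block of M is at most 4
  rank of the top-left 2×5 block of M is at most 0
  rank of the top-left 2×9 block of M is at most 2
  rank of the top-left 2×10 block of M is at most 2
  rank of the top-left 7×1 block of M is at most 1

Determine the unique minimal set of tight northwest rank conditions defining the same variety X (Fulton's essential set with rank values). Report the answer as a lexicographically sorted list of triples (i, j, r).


Rank table r_w(12×12) implied by the 34 constraints:

  i=1: 0 | 0 | 0 | 0 | 0 | 1 | 1 | 1 | 1 | 1 | 1 | 1
  i=2: 0 | 0 | 0 | 0 | 0 | 1 | 1 | 1 | 2 | 2 | 2 | 2
  i=3: 0 | 0 | 0 | 0 | 0 | 1 | 1 | 1 | 2 | 2 | 3 | 3
  i=4: 1 | 1 | 1 | 1 | 1 | 2 | 2 | 2 | 3 | 3 | 4 | 4
  i=5: 1 | 1 | 1 | 1 | 1 | 2 | 3 | 3 | 4 | 4 | 5 | 5
  i=6: 1 | 1 | 1 | 2 | 2 | 3 | 4 | 4 | 5 | 5 | 6 | 6
  i=7: 1 | 1 | 1 | 2 | 2 | 3 | 4 | 5 | 6 | 6 | 7 | 7
  i=8: 1 | 1 | 1 | 2 | 2 | 3 | 4 | 5 | 6 | 7 | 8 | 8
  i=9: 1 | 1 | 2 | 3 | 3 | 4 | 5 | 6 | 7 | 8 | 9 | 9
  i=10: 1 | 1 | 2 | 3 | 4 | 5 | 6 | 7 | 8 | 9 | 10 | 10
  i=11: 1 | 2 | 3 | 4 | 5 | 6 | 7 | 8 | 9 | 10 | 11 | 11
  i=12: 1 | 2 | 3 | 4 | 5 | 6 | 7 | 8 | 9 | 10 | 11 | 12

second differences of R give the permutation w = (6, 9, 11, 1, 7, 4, 8, 10, 3, 5, 2, 12).

ℓ(w)=34; the 7 essential cells (i,j,r):

[(3, 5, 0), (3, 8, 1), (3, 10, 2), (5, 5, 1), (8, 3, 1), (8, 5, 2), (10, 2, 1)]


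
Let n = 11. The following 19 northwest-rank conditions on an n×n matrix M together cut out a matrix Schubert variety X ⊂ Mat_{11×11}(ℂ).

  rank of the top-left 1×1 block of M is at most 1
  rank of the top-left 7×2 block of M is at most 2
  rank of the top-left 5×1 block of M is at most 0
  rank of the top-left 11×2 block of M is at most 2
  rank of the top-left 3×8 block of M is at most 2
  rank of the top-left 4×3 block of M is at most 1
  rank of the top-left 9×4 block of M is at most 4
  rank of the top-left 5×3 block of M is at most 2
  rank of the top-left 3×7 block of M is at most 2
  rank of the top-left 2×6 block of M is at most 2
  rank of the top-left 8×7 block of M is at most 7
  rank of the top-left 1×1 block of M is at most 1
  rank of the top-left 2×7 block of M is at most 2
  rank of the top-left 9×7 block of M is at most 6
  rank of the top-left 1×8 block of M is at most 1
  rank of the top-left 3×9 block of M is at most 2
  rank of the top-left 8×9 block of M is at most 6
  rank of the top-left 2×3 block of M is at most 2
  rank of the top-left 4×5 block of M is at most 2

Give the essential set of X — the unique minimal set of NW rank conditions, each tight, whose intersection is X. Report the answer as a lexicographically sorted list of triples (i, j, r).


Reconstructing r_w from the 19 given conditions:

  R[1]: 0  1  1  1  1  1  1  1  1  1  1
  R[2]: 0  1  1  2  2  2  2  2  2  2  2
  R[3]: 0  1  1  2  2  2  2  2  2  3  3
  R[4]: 0  1  1  2  2  3  3  3  3  4  4
  R[5]: 0  1  2  3  3  4  4  4  4  5  5
  R[6]: 1  2  3  4  4  5  5  5  5  6  6
  R[7]: 1  2  3  4  5  6  6  6  6  7  7
  R[8]: 1  2  3  4  5  6  6  6  6  7  8
  R[9]: 1  2  3  4  5  6  6  7  7  8  9
  R[10]: 1  2  3  4  5  6  7  8  8  9  10
  R[11]: 1  2  3  4  5  6  7  8  9  10  11

so w = (2, 4, 10, 6, 3, 1, 5, 11, 8, 7, 9).

Rothe diagram D(w) (18 cells), 6 SE-corners (essential conditions):

[(3, 9, 2), (4, 3, 1), (4, 5, 2), (5, 1, 0), (8, 9, 6), (9, 7, 6)]


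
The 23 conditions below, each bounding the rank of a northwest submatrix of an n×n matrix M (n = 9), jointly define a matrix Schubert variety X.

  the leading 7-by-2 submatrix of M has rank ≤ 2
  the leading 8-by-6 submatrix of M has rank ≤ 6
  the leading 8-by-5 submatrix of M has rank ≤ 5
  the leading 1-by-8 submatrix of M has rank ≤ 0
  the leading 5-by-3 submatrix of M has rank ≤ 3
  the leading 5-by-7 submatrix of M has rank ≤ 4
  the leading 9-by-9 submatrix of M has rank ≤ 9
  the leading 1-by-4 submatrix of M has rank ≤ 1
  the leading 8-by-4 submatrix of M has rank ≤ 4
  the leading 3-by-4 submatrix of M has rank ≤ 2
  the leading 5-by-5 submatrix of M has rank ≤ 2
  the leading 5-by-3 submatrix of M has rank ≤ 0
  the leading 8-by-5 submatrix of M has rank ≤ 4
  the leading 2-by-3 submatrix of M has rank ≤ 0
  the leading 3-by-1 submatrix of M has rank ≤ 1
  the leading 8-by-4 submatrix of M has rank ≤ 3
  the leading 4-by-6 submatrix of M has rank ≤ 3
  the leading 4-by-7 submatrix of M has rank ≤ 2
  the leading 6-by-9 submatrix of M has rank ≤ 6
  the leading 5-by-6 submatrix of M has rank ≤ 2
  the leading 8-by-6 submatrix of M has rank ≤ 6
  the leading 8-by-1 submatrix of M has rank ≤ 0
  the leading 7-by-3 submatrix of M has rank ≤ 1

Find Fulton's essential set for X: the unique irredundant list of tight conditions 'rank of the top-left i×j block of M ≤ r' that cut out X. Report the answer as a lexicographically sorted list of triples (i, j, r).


Reconstructing r_w from the 23 given conditions:

  i=1: 0 0 0 0 0 0 0 0 1
  i=2: 0 0 0 1 1 1 1 1 2
  i=3: 0 0 0 1 2 2 2 2 3
  i=4: 0 0 0 1 2 2 2 3 4
  i=5: 0 0 0 1 2 2 3 4 5
  i=6: 0 1 1 2 3 3 4 5 6
  i=7: 0 1 1 2 3 4 5 6 7
  i=8: 0 1 2 3 4 5 6 7 8
  i=9: 1 2 3 4 5 6 7 8 9

second differences of R give the permutation w = (9, 4, 5, 8, 7, 2, 6, 3, 1).

D(w) has 27 cells with 6 SE-corners; essential set:

[(1, 8, 0), (4, 7, 2), (5, 3, 0), (5, 6, 2), (7, 3, 1), (8, 1, 0)]


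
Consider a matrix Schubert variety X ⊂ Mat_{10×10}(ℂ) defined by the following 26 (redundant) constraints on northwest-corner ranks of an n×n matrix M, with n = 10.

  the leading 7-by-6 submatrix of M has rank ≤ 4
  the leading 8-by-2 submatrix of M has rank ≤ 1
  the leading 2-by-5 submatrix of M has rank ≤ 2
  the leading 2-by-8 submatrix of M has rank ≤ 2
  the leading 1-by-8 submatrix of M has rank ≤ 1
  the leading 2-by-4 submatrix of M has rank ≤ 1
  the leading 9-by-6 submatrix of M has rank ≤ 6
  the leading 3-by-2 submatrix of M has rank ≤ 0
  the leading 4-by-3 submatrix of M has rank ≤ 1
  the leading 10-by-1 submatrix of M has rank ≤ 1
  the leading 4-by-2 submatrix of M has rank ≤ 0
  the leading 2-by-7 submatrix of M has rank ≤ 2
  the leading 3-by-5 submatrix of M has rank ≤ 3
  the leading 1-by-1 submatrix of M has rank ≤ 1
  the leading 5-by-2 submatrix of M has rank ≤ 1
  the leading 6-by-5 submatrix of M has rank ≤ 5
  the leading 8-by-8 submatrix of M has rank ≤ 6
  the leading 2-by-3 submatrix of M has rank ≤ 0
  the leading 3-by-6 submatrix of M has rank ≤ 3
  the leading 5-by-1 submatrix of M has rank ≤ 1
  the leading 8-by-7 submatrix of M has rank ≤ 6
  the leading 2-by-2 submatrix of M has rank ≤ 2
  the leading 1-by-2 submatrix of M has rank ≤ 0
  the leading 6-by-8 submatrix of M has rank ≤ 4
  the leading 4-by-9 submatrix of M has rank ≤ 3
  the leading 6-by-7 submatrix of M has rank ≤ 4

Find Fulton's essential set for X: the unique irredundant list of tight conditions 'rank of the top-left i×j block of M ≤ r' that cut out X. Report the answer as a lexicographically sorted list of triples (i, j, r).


Propagating the 26 rank bounds to every northwest block:

  0, 0, 0, 1, 1, 1, 1, 1, 1, 1
  0, 0, 0, 1, 2, 2, 2, 2, 2, 2
  0, 0, 1, 2, 3, 3, 3, 3, 3, 3
  0, 0, 1, 2, 3, 3, 3, 3, 3, 4
  1, 1, 2, 3, 4, 4, 4, 4, 4, 5
  1, 1, 2, 3, 4, 4, 4, 4, 5, 6
  1, 1, 2, 3, 4, 4, 5, 5, 6, 7
  1, 1, 2, 3, 4, 5, 6, 6, 7, 8
  1, 2, 3, 4, 5, 6, 7, 7, 8, 9
  1, 2, 3, 4, 5, 6, 7, 8, 9, 10

hence w(1..10) = (4, 5, 3, 10, 1, 9, 7, 6, 2, 8).

D(w) has 21 cells with 6 SE-corners; essential set:

[(2, 3, 0), (4, 2, 0), (4, 9, 3), (6, 8, 4), (7, 6, 4), (8, 2, 1)]


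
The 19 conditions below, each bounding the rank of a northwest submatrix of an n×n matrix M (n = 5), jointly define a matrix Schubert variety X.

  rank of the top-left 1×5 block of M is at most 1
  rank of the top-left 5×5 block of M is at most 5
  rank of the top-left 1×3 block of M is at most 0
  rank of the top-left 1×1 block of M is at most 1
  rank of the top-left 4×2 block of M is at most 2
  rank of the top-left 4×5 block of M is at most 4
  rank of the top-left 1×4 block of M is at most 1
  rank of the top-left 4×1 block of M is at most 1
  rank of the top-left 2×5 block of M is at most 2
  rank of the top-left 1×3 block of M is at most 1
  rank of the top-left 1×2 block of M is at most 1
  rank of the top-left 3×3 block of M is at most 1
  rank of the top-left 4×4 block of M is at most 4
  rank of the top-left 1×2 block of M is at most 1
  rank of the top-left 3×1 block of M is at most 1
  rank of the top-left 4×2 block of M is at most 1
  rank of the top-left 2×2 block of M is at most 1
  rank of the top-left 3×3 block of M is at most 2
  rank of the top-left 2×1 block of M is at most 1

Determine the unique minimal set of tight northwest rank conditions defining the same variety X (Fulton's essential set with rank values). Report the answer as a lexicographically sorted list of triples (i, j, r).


Propagating the 19 rank bounds to every northwest block:

  0  0  0  1  1
  1  1  1  2  2
  1  1  1  2  3
  1  1  2  3  4
  1  2  3  4  5

hence w(1..5) = (4, 1, 5, 3, 2).

|D(w)|=6, |Ess(w)|=3:

[(1, 3, 0), (3, 3, 1), (4, 2, 1)]


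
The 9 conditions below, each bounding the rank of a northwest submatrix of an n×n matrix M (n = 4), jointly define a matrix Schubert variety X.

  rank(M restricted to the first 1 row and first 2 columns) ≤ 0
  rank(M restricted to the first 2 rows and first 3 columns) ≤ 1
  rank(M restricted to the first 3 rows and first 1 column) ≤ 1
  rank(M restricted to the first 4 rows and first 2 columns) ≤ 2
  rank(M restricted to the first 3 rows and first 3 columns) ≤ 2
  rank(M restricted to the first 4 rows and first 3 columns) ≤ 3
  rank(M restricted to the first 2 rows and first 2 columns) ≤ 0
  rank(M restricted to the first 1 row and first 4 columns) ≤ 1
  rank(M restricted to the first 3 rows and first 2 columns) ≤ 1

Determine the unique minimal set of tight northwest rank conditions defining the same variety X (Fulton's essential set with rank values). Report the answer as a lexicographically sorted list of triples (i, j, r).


Reconstructing r_w from the 9 given conditions:

  row 1: 0 | 0 | 1 | 1
  row 2: 0 | 0 | 1 | 2
  row 3: 1 | 1 | 2 | 3
  row 4: 1 | 2 | 3 | 4

reading off 1-entries of Δ²R: w = (3, 4, 1, 2).

Fulton essential set (1 of the 4 Rothe cells):

[(2, 2, 0)]


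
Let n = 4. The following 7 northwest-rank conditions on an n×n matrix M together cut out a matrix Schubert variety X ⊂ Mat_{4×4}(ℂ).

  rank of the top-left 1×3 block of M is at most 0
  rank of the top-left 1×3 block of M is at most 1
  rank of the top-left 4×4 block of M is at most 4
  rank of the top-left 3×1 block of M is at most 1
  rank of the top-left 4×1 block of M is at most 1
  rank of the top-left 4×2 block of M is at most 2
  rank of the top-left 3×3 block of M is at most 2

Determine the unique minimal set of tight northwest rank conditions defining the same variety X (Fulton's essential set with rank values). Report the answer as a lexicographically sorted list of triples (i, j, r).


Propagating the 7 rank bounds to every northwest block:

  R[1]: 0, 0, 0, 1
  R[2]: 1, 1, 1, 2
  R[3]: 1, 2, 2, 3
  R[4]: 1, 2, 3, 4

giving w = (4, 1, 2, 3) via Δ²R.

1 SE-corner of the 3-cell Rothe diagram gives Ess(w):

[(1, 3, 0)]


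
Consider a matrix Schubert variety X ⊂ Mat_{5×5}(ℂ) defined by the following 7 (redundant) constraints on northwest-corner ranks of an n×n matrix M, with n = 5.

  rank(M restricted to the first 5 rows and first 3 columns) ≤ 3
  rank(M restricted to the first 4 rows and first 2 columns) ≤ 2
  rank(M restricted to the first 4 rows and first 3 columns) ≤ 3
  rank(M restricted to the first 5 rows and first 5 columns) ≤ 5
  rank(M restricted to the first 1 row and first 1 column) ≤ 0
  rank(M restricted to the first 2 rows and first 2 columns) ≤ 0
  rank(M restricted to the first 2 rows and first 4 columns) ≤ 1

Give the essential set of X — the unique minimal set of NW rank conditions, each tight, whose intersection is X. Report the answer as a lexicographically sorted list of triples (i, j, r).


The tightest implied rank at each (i,j), from the 7 conditions:

  0 0 1 1 1
  0 0 1 1 2
  1 1 2 2 3
  1 2 3 3 4
  1 2 3 4 5

the unique w with this rank table is (3, 5, 1, 2, 4).

D(w) has 5 cells with 2 SE-corners; essential set:

[(2, 2, 0), (2, 4, 1)]


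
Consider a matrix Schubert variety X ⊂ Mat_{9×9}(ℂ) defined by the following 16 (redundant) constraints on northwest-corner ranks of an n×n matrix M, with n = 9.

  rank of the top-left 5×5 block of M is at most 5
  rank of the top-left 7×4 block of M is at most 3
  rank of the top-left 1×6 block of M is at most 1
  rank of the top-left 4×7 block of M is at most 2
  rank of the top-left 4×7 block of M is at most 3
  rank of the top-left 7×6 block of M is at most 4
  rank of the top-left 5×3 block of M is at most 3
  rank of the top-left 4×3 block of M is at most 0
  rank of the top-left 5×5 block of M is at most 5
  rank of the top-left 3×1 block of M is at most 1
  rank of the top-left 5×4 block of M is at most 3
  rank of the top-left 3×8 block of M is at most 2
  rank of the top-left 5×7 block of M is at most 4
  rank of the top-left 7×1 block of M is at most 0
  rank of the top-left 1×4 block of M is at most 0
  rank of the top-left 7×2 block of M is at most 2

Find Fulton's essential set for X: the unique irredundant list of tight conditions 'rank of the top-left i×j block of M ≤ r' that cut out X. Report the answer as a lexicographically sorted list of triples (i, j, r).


Computing R[i][j] = min implied NW-rank bound (n=9, 16 conditions):

  i=1: 0 0 0 0 1 1 1 1 1
  i=2: 0 0 0 1 2 2 2 2 2
  i=3: 0 0 0 1 2 2 2 2 3
  i=4: 0 0 0 1 2 2 2 3 4
  i=5: 0 1 1 2 3 3 3 4 5
  i=6: 0 1 2 3 4 4 4 5 6
  i=7: 0 1 2 3 4 4 5 6 7
  i=8: 1 2 3 4 5 5 6 7 8
  i=9: 1 2 3 4 5 6 7 8 9

so w = (5, 4, 9, 8, 2, 3, 7, 1, 6).

|D(w)|=22, |Ess(w)|=6:

[(1, 4, 0), (3, 8, 2), (4, 3, 0), (4, 7, 2), (7, 1, 0), (7, 6, 4)]


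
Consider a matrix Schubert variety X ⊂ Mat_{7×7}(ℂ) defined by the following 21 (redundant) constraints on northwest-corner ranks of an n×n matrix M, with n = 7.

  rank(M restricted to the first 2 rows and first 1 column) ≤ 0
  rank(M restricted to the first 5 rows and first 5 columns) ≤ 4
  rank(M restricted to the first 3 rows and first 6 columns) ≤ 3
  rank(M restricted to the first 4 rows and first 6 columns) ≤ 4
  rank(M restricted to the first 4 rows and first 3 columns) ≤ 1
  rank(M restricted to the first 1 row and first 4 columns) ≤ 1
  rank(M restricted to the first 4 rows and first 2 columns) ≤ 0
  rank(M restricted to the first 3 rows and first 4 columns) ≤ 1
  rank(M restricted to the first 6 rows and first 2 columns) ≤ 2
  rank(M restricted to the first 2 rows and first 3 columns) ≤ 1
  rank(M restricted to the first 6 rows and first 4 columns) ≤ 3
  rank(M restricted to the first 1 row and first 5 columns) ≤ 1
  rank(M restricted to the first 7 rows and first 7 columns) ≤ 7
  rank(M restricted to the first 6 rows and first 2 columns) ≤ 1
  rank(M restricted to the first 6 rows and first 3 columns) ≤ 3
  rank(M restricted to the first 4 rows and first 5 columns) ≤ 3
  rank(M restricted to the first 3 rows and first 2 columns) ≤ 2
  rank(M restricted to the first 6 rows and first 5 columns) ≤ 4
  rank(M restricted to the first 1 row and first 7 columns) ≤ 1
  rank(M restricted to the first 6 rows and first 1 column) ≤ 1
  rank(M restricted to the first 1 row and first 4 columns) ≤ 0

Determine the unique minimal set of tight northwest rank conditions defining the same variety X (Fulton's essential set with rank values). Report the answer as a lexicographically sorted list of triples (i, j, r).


Propagating the 21 rank bounds to every northwest block:

  0, 0, 0, 0, 1, 1, 1
  0, 0, 1, 1, 2, 2, 2
  0, 0, 1, 1, 2, 3, 3
  0, 0, 1, 2, 3, 4, 4
  1, 1, 2, 3, 4, 5, 5
  1, 1, 2, 3, 4, 5, 6
  1, 2, 3, 4, 5, 6, 7

giving w = (5, 3, 6, 4, 1, 7, 2) via Δ²R.

4 SE-corners of the 12-cell Rothe diagram give Ess(w):

[(1, 4, 0), (3, 4, 1), (4, 2, 0), (6, 2, 1)]


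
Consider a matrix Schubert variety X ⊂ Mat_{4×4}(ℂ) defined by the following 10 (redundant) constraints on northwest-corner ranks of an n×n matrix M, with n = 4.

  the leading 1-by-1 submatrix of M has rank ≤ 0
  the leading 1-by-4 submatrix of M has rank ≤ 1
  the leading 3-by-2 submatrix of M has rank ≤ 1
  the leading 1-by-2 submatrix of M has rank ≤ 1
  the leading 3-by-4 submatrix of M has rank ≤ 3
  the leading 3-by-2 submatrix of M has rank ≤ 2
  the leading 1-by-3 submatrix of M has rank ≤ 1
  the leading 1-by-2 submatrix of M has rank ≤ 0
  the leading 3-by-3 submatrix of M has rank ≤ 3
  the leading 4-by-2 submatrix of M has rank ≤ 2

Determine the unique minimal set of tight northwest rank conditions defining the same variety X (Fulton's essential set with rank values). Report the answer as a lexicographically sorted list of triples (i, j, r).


Computing R[i][j] = min implied NW-rank bound (n=4, 10 conditions):

  R[1]: 0 0 1 1
  R[2]: 1 1 2 2
  R[3]: 1 1 2 3
  R[4]: 1 2 3 4

second differences of R give the permutation w = (3, 1, 4, 2).

|D(w)|=3, |Ess(w)|=2:

[(1, 2, 0), (3, 2, 1)]


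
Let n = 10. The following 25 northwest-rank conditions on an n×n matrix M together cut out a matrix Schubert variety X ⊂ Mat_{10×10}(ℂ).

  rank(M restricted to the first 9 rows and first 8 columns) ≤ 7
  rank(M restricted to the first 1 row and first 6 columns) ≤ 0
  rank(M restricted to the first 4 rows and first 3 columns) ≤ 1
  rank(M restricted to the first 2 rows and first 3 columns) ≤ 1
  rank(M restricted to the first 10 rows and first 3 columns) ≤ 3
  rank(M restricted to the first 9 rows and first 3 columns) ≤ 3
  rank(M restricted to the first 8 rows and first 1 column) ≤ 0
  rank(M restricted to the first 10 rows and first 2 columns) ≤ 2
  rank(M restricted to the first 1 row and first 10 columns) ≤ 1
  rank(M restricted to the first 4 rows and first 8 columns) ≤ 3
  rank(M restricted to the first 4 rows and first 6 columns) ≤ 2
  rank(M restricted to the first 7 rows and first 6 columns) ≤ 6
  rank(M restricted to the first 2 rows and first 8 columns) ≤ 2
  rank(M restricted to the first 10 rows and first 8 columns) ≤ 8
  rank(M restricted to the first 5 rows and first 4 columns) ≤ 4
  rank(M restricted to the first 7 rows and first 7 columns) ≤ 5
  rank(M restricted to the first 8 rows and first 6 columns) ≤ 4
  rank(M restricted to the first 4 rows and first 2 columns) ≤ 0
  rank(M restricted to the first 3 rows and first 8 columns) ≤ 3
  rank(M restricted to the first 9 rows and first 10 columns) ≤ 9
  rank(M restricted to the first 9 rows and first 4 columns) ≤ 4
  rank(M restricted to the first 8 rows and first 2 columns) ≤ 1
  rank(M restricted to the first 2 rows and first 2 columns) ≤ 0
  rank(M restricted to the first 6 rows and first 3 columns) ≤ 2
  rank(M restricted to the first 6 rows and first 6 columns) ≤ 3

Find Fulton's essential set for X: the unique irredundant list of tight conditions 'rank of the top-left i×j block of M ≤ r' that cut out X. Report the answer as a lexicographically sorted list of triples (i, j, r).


The tightest implied rank at each (i,j), from the 25 conditions:

  R[1]: 0  0  0  0  0  0  1  1  1  1
  R[2]: 0  0  1  1  1  1  2  2  2  2
  R[3]: 0  0  1  2  2  2  3  3  3  3
  R[4]: 0  0  1  2  2  2  3  3  4  4
  R[5]: 0  1  2  3  3  3  4  4  5  5
  R[6]: 0  1  2  3  3  3  4  5  6  6
  R[7]: 0  1  2  3  4  4  5  6  7  7
  R[8]: 0  1  2  3  4  4  5  6  7  8
  R[9]: 1  2  3  4  5  5  6  7  8  9
  R[10]: 1  2  3  4  5  6  7  8  9  10

so w = (7, 3, 4, 9, 2, 8, 5, 10, 1, 6).

Fulton essential set (7 of the 22 Rothe cells):

[(1, 6, 0), (4, 2, 0), (4, 6, 2), (4, 8, 3), (6, 6, 3), (8, 1, 0), (8, 6, 4)]


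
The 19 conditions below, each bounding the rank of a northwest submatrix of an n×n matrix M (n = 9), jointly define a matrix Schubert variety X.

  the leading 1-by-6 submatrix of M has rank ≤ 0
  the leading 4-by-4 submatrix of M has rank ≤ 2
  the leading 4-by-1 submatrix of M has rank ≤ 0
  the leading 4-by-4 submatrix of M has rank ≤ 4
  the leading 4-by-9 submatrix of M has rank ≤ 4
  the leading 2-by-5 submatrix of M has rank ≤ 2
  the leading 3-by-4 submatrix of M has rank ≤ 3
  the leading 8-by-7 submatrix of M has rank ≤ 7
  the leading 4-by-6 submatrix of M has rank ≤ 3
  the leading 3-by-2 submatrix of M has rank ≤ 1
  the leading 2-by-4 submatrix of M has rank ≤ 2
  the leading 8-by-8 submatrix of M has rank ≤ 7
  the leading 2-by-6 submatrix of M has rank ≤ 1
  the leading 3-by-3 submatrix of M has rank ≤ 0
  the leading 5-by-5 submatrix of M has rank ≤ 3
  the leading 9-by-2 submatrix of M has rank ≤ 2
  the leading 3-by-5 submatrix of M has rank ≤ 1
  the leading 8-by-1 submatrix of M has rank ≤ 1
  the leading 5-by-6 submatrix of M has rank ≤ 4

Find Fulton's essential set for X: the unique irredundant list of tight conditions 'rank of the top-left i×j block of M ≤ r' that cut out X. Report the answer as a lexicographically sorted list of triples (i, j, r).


Computing R[i][j] = min implied NW-rank bound (n=9, 19 conditions):

  row 1: 0  0  0  0  0  0  1  1  1
  row 2: 0  0  0  1  1  1  2  2  2
  row 3: 0  0  0  1  1  2  3  3  3
  row 4: 0  1  1  2  2  3  4  4  4
  row 5: 1  2  2  3  3  4  5  5  5
  row 6: 1  2  3  4  4  5  6  6  6
  row 7: 1  2  3  4  5  6  7  7  7
  row 8: 1  2  3  4  5  6  7  7  8
  row 9: 1  2  3  4  5  6  7  8  9

giving w = (7, 4, 6, 2, 1, 3, 5, 9, 8) via Δ²R.

5 SE-corners of the 15-cell Rothe diagram give Ess(w):

[(1, 6, 0), (3, 3, 0), (3, 5, 1), (4, 1, 0), (8, 8, 7)]


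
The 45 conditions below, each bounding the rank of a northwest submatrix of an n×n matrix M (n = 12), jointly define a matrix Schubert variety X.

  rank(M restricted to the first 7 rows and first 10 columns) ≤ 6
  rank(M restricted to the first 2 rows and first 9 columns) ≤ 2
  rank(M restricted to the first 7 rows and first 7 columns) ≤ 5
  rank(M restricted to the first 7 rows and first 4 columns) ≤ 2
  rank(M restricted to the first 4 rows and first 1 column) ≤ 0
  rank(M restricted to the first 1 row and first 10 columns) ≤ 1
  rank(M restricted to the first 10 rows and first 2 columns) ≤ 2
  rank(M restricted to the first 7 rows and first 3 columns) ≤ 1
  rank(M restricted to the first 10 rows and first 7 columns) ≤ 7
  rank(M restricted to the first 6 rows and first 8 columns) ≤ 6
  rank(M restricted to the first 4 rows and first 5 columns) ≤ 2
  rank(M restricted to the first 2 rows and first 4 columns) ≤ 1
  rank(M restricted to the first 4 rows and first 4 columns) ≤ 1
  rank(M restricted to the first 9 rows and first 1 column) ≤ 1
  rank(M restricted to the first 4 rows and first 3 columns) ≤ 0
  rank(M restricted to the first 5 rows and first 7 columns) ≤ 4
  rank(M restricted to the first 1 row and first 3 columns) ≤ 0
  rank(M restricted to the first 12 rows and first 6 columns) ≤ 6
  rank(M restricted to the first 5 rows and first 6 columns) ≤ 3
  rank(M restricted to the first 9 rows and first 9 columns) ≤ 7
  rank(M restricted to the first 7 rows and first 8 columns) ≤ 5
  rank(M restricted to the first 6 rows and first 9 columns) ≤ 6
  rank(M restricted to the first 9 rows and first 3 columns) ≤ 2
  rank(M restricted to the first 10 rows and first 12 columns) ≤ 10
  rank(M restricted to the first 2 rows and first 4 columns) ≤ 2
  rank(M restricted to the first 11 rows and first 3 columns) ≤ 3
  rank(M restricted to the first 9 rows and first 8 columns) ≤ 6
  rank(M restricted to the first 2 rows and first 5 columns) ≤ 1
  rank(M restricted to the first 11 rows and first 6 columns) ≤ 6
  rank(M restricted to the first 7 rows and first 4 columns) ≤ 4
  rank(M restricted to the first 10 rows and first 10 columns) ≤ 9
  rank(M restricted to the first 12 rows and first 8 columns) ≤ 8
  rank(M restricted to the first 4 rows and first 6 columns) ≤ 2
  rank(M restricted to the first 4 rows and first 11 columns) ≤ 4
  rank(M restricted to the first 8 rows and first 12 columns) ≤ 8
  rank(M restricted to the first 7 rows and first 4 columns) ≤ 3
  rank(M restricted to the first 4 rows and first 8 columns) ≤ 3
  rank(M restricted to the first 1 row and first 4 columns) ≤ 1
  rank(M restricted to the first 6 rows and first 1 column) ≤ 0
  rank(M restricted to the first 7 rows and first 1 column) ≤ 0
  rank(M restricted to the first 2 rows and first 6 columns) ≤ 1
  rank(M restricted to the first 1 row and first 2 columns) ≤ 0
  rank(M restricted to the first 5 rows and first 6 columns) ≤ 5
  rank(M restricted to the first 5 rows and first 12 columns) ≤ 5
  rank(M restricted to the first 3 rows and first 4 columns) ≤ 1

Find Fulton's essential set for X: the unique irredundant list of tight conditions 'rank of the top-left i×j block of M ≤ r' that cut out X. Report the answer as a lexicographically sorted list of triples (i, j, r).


Computing R[i][j] = min implied NW-rank bound (n=12, 45 conditions):

  i=1: 0  0  0  1  1  1  1  1  1  1  1  1
  i=2: 0  0  0  1  1  1  2  2  2  2  2  2
  i=3: 0  0  0  1  2  2  3  3  3  3  3  3
  i=4: 0  0  0  1  2  2  3  3  4  4  4  4
  i=5: 0  1  1  2  3  3  4  4  5  5  5  5
  i=6: 0  1  1  2  3  4  5  5  6  6  6  6
  i=7: 0  1  1  2  3  4  5  5  6  6  7  7
  i=8: 1  2  2  3  4  5  6  6  7  7  8  8
  i=9: 1  2  2  3  4  5  6  6  7  8  9  9
  i=10: 1  2  3  4  5  6  7  7  8  9  10  10
  i=11: 1  2  3  4  5  6  7  8  9  10  11  11
  i=12: 1  2  3  4  5  6  7  8  9  10  11  12

the unique w with this rank table is (4, 7, 5, 9, 2, 6, 11, 1, 10, 3, 8, 12).

Fulton essential set (10 of the 25 Rothe cells):

[(2, 6, 1), (4, 3, 0), (4, 6, 2), (4, 8, 3), (7, 1, 0), (7, 3, 1), (7, 8, 5), (7, 10, 6), (9, 3, 2), (9, 8, 6)]
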